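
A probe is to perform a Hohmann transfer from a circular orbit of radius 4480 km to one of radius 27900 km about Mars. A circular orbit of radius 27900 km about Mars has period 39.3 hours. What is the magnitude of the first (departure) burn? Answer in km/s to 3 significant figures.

Δv₁ = 0.967 km/s

From Kepler's third law T² = 4π²r³/μ at r = 27900 km, T = 39.3 hours = 39.3 × 3600 s = 1.4148×10^5 s: μ = 4π²r³/T² = 42833.4 km³/s².
Transfer-ellipse semi-major axis a_t = (r₁ + r₂)/2 = (4480 + 27900)/2 = 16190 km.
On the circular orbit at r = 4480 km, v_c = √(μ/r) = 3.092 km/s.
Vis-viva on the transfer ellipse at r = 4480 km gives v_t = √[μ(2/r − 1/a_t)] = 4.059 km/s.
Δv₁ = |v_t − v_c| = |4.059 − 3.092| = 0.9670 km/s.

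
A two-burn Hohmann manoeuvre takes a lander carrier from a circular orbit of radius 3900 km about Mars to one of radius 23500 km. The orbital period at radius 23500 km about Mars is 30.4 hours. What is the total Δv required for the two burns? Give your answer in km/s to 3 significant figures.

Δv = 1.66 km/s

From Kepler's third law T² = 4π²r³/μ at r = 23500 km, T = 30.4 hours = 30.4 × 3600 s = 1.0944×10^5 s: μ = 4π²r³/T² = 42777.1 km³/s².
Semi-major axis of the transfer orbit: a_t = (3900 + 23500)/2 = 13700 km.
At r₁ the circular-orbit speed is v₁ = √(μ/r₁) = 3.312 km/s.
Transfer-orbit speed at r₁ (vis-viva): v_p = √[μ(2/r₁ − 1/a_t)] = 4.338 km/s.
First burn Δv₁ = |v_p − v₁| = 1.026 km/s.
At r₂, v₂ = √(μ/r₂) = 1.34919 km/s.
Transfer-orbit speed at r₂: v_a = √[μ(2/r₂ − 1/a_t)] = 0.719853 km/s.
Second burn Δv₂ = |v₂ − v_a| = 0.6293 km/s.
Δv = Δv₁ + Δv₂ = 1.026 + 0.6293 = 1.655 km/s.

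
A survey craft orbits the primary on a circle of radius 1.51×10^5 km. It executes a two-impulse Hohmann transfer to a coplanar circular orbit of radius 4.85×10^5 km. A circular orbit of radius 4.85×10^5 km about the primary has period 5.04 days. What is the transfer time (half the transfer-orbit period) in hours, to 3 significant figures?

t = 32.1 hours

From Kepler's third law T² = 4π²r³/μ at r = 4.85×10^5 km, T = 5.04 days = 5.04 × 86400 s = 4.35456×10^5 s: μ = 4π²r³/T² = 2.37518×10^7 km³/s².
Transfer-ellipse semi-major axis a_t = (r₁ + r₂)/2 = (1.510×10^5 + 4.850×10^5)/2 = 3.180×10^5 km.
Transfer time t = π√(a_t³/μ) = π√((3.180×10^5)³ / 2.37518×10^7) = 1.156×10^5 s.
Converting: 1.156×10^5 s ÷ 3600 s/hour = 32.1 hours.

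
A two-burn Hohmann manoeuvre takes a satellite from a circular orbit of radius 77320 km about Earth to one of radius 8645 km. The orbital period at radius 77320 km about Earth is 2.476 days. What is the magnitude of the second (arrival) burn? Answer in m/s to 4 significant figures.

Δv₂ = 2317 m/s

From Kepler's third law T² = 4π²r³/μ at r = 77320 km, T = 2.476 days = 2.476 × 86400 s = 2.139264×10^5 s: μ = 4π²r³/T² = 3.98755×10^5 km³/s².
Transfer-ellipse semi-major axis a_t = (r₁ + r₂)/2 = (77320 + 8645)/2 = 42982.5 km.
Circular speed at r = 8645 km: v_c = √(μ/r) = 6.792 km/s.
Vis-viva on the transfer ellipse at r = 8645 km gives v_t = √[μ(2/r − 1/a_t)] = 9.109 km/s.
Δv₂ = |v_t − v_c| = |9.109 − 6.792| = 2.317 km/s.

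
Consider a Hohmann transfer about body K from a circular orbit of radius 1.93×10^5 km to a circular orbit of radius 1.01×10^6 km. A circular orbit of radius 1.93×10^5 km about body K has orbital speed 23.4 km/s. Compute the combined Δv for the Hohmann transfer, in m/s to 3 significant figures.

Δv = 11400 m/s

From the circular-orbit relation v² = μ/r at r = 1.93×10^5 km: μ = v²r = (23.4)² × 1.93×10^5 = 1.05679×10^8 km³/s².
The Hohmann ellipse has a_t = (r₁ + r₂)/2 = 6.015×10^5 km.
At r₁ the circular-orbit speed is v₁ = √(μ/r₁) = 23.400 km/s.
On the transfer ellipse at r₁, vis-viva gives v_p = √[μ(2/r₁ − 1/a_t)] = 30.322 km/s.
First burn Δv₁ = |v_p − v₁| = 6.922 km/s.
At r₂, v₂ = √(μ/r₂) = 10.229 km/s.
Transfer-orbit speed at r₂: v_a = √[μ(2/r₂ − 1/a_t)] = 5.7942 km/s.
Second burn Δv₂ = |v₂ − v_a| = 4.435 km/s.
Total Δv = Δv₁ + Δv₂ = 11.36 km/s.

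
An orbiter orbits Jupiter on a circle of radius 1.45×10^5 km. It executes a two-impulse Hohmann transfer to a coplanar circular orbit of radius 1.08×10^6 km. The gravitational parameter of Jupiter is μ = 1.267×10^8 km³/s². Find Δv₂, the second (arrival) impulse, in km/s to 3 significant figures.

The Hohmann ellipse has a_t = (r₁ + r₂)/2 = 6.125×10^5 km.
Circular speed at r = 1.080×10^6 km: v_c = √(μ/r) = 10.831 km/s.
Transfer-orbit speed at the same r (vis-viva, a = a_t): v_t = √[μ(2/r − 1/a_t)] = 5.2700 km/s.
Δv₂ = |v_t − v_c| = |5.2700 − 10.831| = 5.561 km/s.

Δv₂ = 5.56 km/s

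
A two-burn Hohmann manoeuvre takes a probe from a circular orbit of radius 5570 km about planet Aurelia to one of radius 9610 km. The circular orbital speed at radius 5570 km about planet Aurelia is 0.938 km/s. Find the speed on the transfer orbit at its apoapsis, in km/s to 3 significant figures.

From the circular-orbit relation v² = μ/r at r = 5570 km: μ = v²r = (0.938)² × 5570 = 4900.73 km³/s².
Semi-major axis of the transfer orbit: a_t = (5570 + 9610)/2 = 7590 km.
The apoapsis of the transfer ellipse is at r = 9610 km.
Applying v² = μ(2/r − 1/a_t): v = 0.6118 km/s.

v = 0.612 km/s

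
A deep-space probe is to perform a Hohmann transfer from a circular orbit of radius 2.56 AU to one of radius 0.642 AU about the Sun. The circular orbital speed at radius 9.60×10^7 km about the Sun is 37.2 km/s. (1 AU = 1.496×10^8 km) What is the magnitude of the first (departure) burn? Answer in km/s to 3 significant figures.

Δv₁ = 6.83 km/s

From the circular-orbit relation v² = μ/r at r = 9.60×10^7 km: μ = v²r = (37.2)² × 9.60×10^7 = 1.32849×10^11 km³/s².
In km: r₁ = 2.56 × 1.496×10^8 = 3.82976×10^8 km; r₂ = 0.642 × 1.496×10^8 = 9.60432×10^7 km.
Transfer-ellipse semi-major axis a_t = (r₁ + r₂)/2 = (3.82976×10^8 + 9.60432×10^7)/2 = 2.395096×10^8 km.
Circular speed at r = 3.82976×10^8 km: v_c = √(μ/r) = 18.625 km/s.
Transfer-orbit speed at the same r (vis-viva, a = a_t): v_t = √[μ(2/r − 1/a_t)] = 11.794 km/s.
Δv₁ = |v_t − v_c| = |11.794 − 18.625| = 6.831 km/s.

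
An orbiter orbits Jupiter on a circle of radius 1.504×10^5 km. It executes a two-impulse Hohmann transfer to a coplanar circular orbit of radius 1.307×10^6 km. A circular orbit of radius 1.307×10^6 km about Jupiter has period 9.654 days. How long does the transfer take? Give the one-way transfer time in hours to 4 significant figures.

t = 48.23 hours

From Kepler's third law T² = 4π²r³/μ at r = 1.307×10^6 km, T = 9.654 days = 9.654 × 86400 s = 8.341056×10^5 s: μ = 4π²r³/T² = 1.26691×10^8 km³/s².
Semi-major axis of the transfer orbit: a_t = (1.504×10^5 + 1.307×10^6)/2 = 7.287×10^5 km.
Half the transfer-orbit period gives t = π√(a_t³/μ) = 1.7362×10^5 s.
Converting: 1.7362×10^5 s ÷ 3600 s/hour = 48.23 hours.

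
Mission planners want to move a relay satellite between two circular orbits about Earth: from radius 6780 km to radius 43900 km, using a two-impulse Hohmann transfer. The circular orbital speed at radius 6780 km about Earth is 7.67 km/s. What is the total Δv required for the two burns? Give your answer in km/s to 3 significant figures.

Δv = 3.88 km/s

From the circular-orbit relation v² = μ/r at r = 6780 km: μ = v²r = (7.67)² × 6780 = 3.98860×10^5 km³/s².
Transfer-ellipse semi-major axis a_t = (r₁ + r₂)/2 = (6780 + 43900)/2 = 25340 km.
At r₁ the circular-orbit speed is v₁ = √(μ/r₁) = 7.670000 km/s.
Transfer-orbit speed at r₁ (v² = μ(2/r − 1/a)): v_p = √[μ(2/r₁ − 1/a_t)] = 10.09542 km/s.
First burn Δv₁ = |v_p − v₁| = 2.42542 km/s.
Circular speed at r₂: v₂ = √(μ/r₂) = 3.0142408 km/s.
Transfer-orbit speed at r₂: v_a = √[μ(2/r₂ − 1/a_t)] = 1.5591557 km/s.
Second burn Δv₂ = |v₂ − v_a| = 1.45509 km/s.
Δv = Δv₁ + Δv₂ = 2.42542 + 1.45509 = 3.881 km/s.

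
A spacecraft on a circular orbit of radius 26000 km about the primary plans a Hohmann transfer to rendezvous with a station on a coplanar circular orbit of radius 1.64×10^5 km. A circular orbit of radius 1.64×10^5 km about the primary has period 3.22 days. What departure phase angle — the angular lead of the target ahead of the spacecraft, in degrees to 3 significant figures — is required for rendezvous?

φ = 101°

From Kepler's third law T² = 4π²r³/μ at r = 1.64×10^5 km, T = 3.22 days = 3.22 × 86400 s = 2.78208×10^5 s: μ = 4π²r³/T² = 2.24984×10^6 km³/s².
Semi-major axis of the transfer orbit: a_t = (26000 + 1.640×10^5)/2 = 95000 km.
Transfer time t = π√(a_t³/μ) = 61328.1 s.
The target's mean motion on its circular orbit is ω₂ = √(μ/r₂³) = 2.25845×10^-5 rad/s.
Angle swept by the target during transfer: ω₂·t = 1.3851 rad = 79.36°.
The spacecraft traverses 180° on the transfer ellipse, so the target must lead by 180° − 79.36° = 101°.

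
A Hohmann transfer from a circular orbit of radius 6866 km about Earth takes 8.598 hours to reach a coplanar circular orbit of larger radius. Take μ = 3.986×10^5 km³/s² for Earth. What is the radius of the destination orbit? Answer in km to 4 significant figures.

r₂ = 60780 km

Transfer time t = 8.598 hours = 30952.8 s, and t = π√(a_t³/μ).
So a_t = (μ t²/π²)^(1/3) = (3.986×10^5 × (30952.8)² / π²)^(1/3) = 33823 km.
Since a_t = (r₁ + r₂)/2, r₂ = 2a_t − r₁ = 2×33823 − 6866 = 60780 km.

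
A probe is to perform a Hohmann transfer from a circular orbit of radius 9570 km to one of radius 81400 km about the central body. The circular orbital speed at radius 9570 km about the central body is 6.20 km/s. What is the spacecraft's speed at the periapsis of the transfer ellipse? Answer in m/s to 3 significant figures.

From the circular-orbit relation v² = μ/r at r = 9570 km: μ = v²r = (6.20)² × 9570 = 3.67871×10^5 km³/s².
Semi-major axis of the transfer orbit: a_t = (9570 + 81400)/2 = 45485 km.
The periapsis of the transfer ellipse is at r = 9570 km.
Vis-viva: v = √[μ(2/r − 1/a_t)] = √[3.67871×10^5 × (2/9570 − 1/45485)] = 8.294 km/s.

v = 8290 m/s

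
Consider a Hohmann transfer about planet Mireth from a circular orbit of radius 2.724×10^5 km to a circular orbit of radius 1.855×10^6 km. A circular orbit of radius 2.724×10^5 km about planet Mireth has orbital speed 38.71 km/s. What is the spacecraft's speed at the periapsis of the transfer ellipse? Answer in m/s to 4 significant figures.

From the circular-orbit relation v² = μ/r at r = 2.724×10^5 km: μ = v²r = (38.71)² × 2.724×10^5 = 4.08182×10^8 km³/s².
Semi-major axis of the transfer orbit: a_t = (2.724×10^5 + 1.855×10^6)/2 = 1.0637×10^6 km.
The periapsis of the transfer ellipse is at r = 2.724×10^5 km.
Applying v² = μ(2/r − 1/a_t): v = 51.12 km/s.

v = 51120 m/s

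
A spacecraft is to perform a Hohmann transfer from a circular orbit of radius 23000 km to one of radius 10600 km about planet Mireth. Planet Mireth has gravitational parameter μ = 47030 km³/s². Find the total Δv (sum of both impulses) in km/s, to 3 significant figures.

Δv = 0.652 km/s

Semi-major axis of the transfer orbit: a_t = (23000 + 10600)/2 = 16800 km.
At r₁ the circular-orbit speed is v₁ = √(μ/r₁) = 1.4300 km/s.
On the transfer ellipse at r₁, v² = μ(2/r − 1/a) gives v_a = √[μ(2/r₁ − 1/a_t)] = 1.1359 km/s.
First burn Δv₁ = |v_a − v₁| = 0.2941 km/s.
At r₂, v₂ = √(μ/r₂) = 2.1064 km/s.
Transfer-orbit speed at r₂: v_p = √[μ(2/r₂ − 1/a_t)] = 2.4646 km/s.
Second burn Δv₂ = |v₂ − v_p| = 0.3582 km/s.
Δv = Δv₁ + Δv₂ = 0.2941 + 0.3582 = 0.6523 km/s.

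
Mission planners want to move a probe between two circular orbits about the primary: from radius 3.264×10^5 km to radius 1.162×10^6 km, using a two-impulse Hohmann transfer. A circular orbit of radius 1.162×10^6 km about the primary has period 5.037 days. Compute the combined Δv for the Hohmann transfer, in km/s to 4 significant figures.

From Kepler's third law T² = 4π²r³/μ at r = 1.162×10^6 km, T = 5.037 days = 5.037 × 86400 s = 4.351968×10^5 s: μ = 4π²r³/T² = 3.27044×10^8 km³/s².
Semi-major axis of the transfer orbit: a_t = (3.264×10^5 + 1.162×10^6)/2 = 7.442×10^5 km.
Circular speed at r₁: v₁ = √(μ/r₁) = √(3.27044×10^8/3.264×10^5) = 31.65 km/s.
On the transfer ellipse at r₁, vis-viva equation gives v_p = √[μ(2/r₁ − 1/a_t)] = 39.55 km/s.
First burn Δv₁ = |v_p − v₁| = 7.900 km/s.
Circular speed at r₂: v₂ = √(μ/r₂) = 16.776 km/s.
Transfer-orbit speed at r₂: v_a = √[μ(2/r₂ − 1/a_t)] = 11.110 km/s.
Second burn Δv₂ = |v₂ − v_a| = 5.666 km/s.
Total Δv = Δv₁ + Δv₂ = 13.57 km/s.

Δv = 13.57 km/s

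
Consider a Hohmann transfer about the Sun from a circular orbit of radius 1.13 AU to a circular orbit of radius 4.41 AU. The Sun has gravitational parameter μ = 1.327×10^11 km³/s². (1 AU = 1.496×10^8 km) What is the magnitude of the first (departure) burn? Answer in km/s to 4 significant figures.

Δv₁ = 7.334 km/s

In km: r₁ = 1.13 × 1.496×10^8 = 1.69048×10^8 km; r₂ = 4.41 × 1.496×10^8 = 6.59736×10^8 km.
The Hohmann ellipse has a_t = (r₁ + r₂)/2 = 4.14392×10^8 km.
Circular speed at r = 1.69048×10^8 km: v_c = √(μ/r) = 28.018 km/s.
Transfer-orbit speed at the same r (vis-viva, a = a_t): v_t = √[μ(2/r − 1/a_t)] = 35.352 km/s.
Δv₁ = |v_t − v_c| = |35.352 − 28.018| = 7.334 km/s.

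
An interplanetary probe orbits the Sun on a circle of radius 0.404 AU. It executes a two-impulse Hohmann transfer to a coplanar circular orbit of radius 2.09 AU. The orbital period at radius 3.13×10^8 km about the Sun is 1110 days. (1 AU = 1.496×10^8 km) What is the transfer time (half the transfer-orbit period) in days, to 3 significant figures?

t = 255 days

From Kepler's third law T² = 4π²r³/μ at r = 3.13×10^8 km, T = 1110 days = 1110 × 86400 s = 9.5904×10^7 s: μ = 4π²r³/T² = 1.31619×10^11 km³/s².
In km: r₁ = 0.404 × 1.496×10^8 = 6.04384×10^7 km; r₂ = 2.09 × 1.496×10^8 = 3.12664×10^8 km.
Semi-major axis of the transfer orbit: a_t = (6.04384×10^7 + 3.12664×10^8)/2 = 1.865512×10^8 km.
Transfer time t = π√(a_t³/μ) = π√((1.865512×10^8)³ / 1.31619×10^11) = 2.206×10^7 s.
Converting: 2.206×10^7 s ÷ 86400 s/day = 255 days.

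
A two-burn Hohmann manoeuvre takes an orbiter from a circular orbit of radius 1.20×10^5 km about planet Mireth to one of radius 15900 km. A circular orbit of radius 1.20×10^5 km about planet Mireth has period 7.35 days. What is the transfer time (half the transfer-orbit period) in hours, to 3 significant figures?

t = 37.6 hours

From Kepler's third law T² = 4π²r³/μ at r = 1.20×10^5 km, T = 7.35 days = 7.35 × 86400 s = 6.3504×10^5 s: μ = 4π²r³/T² = 1.69161×10^5 km³/s².
The Hohmann ellipse has a_t = (r₁ + r₂)/2 = 67950 km.
Transfer time t = π√(a_t³/μ) = π√((67950)³ / 1.69161×10^5) = 1.353×10^5 s.
Converting: 1.353×10^5 s ÷ 3600 s/hour = 37.6 hours.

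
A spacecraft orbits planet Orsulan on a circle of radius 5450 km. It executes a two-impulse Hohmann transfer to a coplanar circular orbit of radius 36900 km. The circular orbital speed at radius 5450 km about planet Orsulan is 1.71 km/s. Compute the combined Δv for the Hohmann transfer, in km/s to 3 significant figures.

Δv = 0.871 km/s

From the circular-orbit relation v² = μ/r at r = 5450 km: μ = v²r = (1.71)² × 5450 = 15936.3 km³/s².
Semi-major axis of the transfer orbit: a_t = (5450 + 36900)/2 = 21175 km.
Circular speed at r₁: v₁ = √(μ/r₁) = √(15936.3/5450) = 1.7100 km/s.
Transfer-orbit speed at r₁ (vis-viva): v_p = √[μ(2/r₁ − 1/a_t)] = 2.2573 km/s.
First burn Δv₁ = |v_p − v₁| = 0.5473 km/s.
Circular speed at r₂: v₂ = √(μ/r₂) = 0.6572 km/s.
Transfer-orbit speed at r₂: v_a = √[μ(2/r₂ − 1/a_t)] = 0.3334 km/s.
Second burn Δv₂ = |v₂ − v_a| = 0.3238 km/s.
Δv = Δv₁ + Δv₂ = 0.5473 + 0.3238 = 0.8711 km/s.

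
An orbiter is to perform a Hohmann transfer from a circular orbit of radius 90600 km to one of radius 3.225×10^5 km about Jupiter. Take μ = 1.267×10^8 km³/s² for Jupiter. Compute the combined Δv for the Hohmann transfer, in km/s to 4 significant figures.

Transfer-ellipse semi-major axis a_t = (r₁ + r₂)/2 = (90600 + 3.225×10^5)/2 = 2.0655×10^5 km.
At r₁ the circular-orbit speed is v₁ = √(μ/r₁) = 37.396 km/s.
On the transfer ellipse at r₁, v² = μ(2/r − 1/a) gives v_p = √[μ(2/r₁ − 1/a_t)] = 46.728 km/s.
First burn Δv₁ = |v_p − v₁| = 9.332 km/s.
At r₂, v₂ = √(μ/r₂) = 19.821 km/s.
Transfer-orbit speed at r₂: v_a = √[μ(2/r₂ − 1/a_t)] = 13.127 km/s.
Second burn Δv₂ = |v₂ − v_a| = 6.694 km/s.
Δv = Δv₁ + Δv₂ = 9.332 + 6.694 = 16.03 km/s.

Δv = 16.03 km/s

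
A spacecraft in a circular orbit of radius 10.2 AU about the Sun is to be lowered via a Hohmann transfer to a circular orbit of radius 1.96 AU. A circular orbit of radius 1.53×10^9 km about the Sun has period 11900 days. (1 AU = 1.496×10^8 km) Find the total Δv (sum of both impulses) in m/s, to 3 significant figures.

From Kepler's third law T² = 4π²r³/μ at r = 1.53×10^9 km, T = 11900 days = 11900 × 86400 s = 1.02816×10^9 s: μ = 4π²r³/T² = 1.33756×10^11 km³/s².
In km: r₁ = 10.2 × 1.496×10^8 = 1.52592×10^9 km; r₂ = 1.96 × 1.496×10^8 = 2.93216×10^8 km.
Transfer-ellipse semi-major axis a_t = (r₁ + r₂)/2 = (1.52592×10^9 + 2.93216×10^8)/2 = 9.09568×10^8 km.
Circular speed at r₁: v₁ = √(μ/r₁) = √(1.33756×10^11/1.52592×10^9) = 9.3625 km/s.
On the transfer ellipse at r₁, vis-viva gives v_a = √[μ(2/r₁ − 1/a_t)] = 5.3158 km/s.
First burn Δv₁ = |v_a − v₁| = 4.047 km/s.
At r₂, v₂ = √(μ/r₂) = 21.358 km/s.
Transfer-orbit speed at r₂: v_p = √[μ(2/r₂ − 1/a_t)] = 27.664 km/s.
Second burn Δv₂ = |v₂ − v_p| = 6.306 km/s.
Δv = Δv₁ + Δv₂ = 4.047 + 6.306 = 10.35 km/s.

Δv = 10400 m/s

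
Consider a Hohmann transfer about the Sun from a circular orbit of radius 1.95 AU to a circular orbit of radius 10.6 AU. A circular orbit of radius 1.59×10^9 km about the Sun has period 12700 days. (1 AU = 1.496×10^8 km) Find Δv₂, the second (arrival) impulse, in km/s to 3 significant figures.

From Kepler's third law T² = 4π²r³/μ at r = 1.59×10^9 km, T = 12700 days = 12700 × 86400 s = 1.09728×10^9 s: μ = 4π²r³/T² = 1.31800×10^11 km³/s².
In km: r₁ = 1.95 × 1.496×10^8 = 2.9172×10^8 km; r₂ = 10.6 × 1.496×10^8 = 1.58576×10^9 km.
Transfer-ellipse semi-major axis a_t = (r₁ + r₂)/2 = (2.9172×10^8 + 1.58576×10^9)/2 = 9.3874×10^8 km.
On the circular orbit at r = 1.58576×10^9 km, v_c = √(μ/r) = 9.117 km/s.
Transfer-orbit speed at the same r (vis-viva, a = a_t): v_t = √[μ(2/r − 1/a_t)] = 5.082 km/s.
Δv₂ = |v_t − v_c| = |5.082 − 9.117| = 4.035 km/s.

Δv₂ = 4.03 km/s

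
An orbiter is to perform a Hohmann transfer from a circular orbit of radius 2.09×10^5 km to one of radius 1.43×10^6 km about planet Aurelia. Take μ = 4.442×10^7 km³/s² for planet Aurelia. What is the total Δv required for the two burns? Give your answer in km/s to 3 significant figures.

The Hohmann ellipse has a_t = (r₁ + r₂)/2 = 8.195×10^5 km.
At r₁ the circular-orbit speed is v₁ = √(μ/r₁) = 14.579 km/s.
Transfer-orbit speed at r₁ (vis-viva equation): v_p = √[μ(2/r₁ − 1/a_t)] = 19.258 km/s.
First burn Δv₁ = |v_p − v₁| = 4.679 km/s.
Circular speed at r₂: v₂ = √(μ/r₂) = 5.5734 km/s.
Transfer-orbit speed at r₂: v_a = √[μ(2/r₂ − 1/a_t)] = 2.8146 km/s.
Second burn Δv₂ = |v₂ − v_a| = 2.759 km/s.
Δv = Δv₁ + Δv₂ = 4.679 + 2.759 = 7.438 km/s.

Δv = 7.44 km/s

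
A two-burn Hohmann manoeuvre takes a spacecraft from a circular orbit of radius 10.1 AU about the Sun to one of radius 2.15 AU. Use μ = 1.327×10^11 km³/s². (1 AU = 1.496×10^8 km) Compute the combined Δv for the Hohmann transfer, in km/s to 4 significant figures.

In km: r₁ = 10.1 × 1.496×10^8 = 1.51096×10^9 km; r₂ = 2.15 × 1.496×10^8 = 3.2164×10^8 km.
The Hohmann ellipse has a_t = (r₁ + r₂)/2 = 9.163×10^8 km.
Circular speed at r₁: v₁ = √(μ/r₁) = √(1.327×10^11/1.51096×10^9) = 9.371 km/s.
On the transfer ellipse at r₁, vis-viva gives v_a = √[μ(2/r₁ − 1/a_t)] = 5.552 km/s.
First burn Δv₁ = |v_a − v₁| = 3.819 km/s.
At r₂, v₂ = √(μ/r₂) = 20.312 km/s.
Transfer-orbit speed at r₂: v_p = √[μ(2/r₂ − 1/a_t)] = 26.083 km/s.
Second burn Δv₂ = |v₂ − v_p| = 5.771 km/s.
Total Δv = Δv₁ + Δv₂ = 9.590 km/s.

Δv = 9.590 km/s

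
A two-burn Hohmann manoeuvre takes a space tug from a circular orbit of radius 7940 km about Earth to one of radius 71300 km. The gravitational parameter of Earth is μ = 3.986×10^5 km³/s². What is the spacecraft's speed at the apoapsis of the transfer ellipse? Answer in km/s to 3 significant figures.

v = 1.06 km/s

The Hohmann ellipse has a_t = (r₁ + r₂)/2 = 39620 km.
The apoapsis of the transfer ellipse is at r = 71300 km.
From the vis-viva equation, v = √[μ(2/r − 1/a_t)] = 1.058 km/s.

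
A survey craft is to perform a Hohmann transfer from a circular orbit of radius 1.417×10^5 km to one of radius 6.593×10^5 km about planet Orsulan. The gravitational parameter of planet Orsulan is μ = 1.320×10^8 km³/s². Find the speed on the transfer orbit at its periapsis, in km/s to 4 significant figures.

The Hohmann ellipse has a_t = (r₁ + r₂)/2 = 4.005×10^5 km.
The periapsis of the transfer ellipse is at r = 1.417×10^5 km.
Vis-viva: v = √[μ(2/r − 1/a_t)] = √[1.320×10^8 × (2/1.417×10^5 − 1/4.005×10^5)] = 39.16 km/s.

v = 39.16 km/s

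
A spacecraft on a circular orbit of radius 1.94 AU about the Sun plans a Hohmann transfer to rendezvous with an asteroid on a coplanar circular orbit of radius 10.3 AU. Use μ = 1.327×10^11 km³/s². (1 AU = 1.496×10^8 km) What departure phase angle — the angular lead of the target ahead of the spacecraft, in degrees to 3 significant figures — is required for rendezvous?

In km: r₁ = 1.94 × 1.496×10^8 = 2.90224×10^8 km; r₂ = 10.3 × 1.496×10^8 = 1.54088×10^9 km.
Semi-major axis of the transfer orbit: a_t = (2.90224×10^8 + 1.54088×10^9)/2 = 9.15552×10^8 km.
The half-period of the transfer ellipse is t = π√(a_t³/μ) = 2.389×10^8 s.
The target's mean motion on its circular orbit is ω₂ = √(μ/r₂³) = 6.023×10^-9 rad/s.
Angle swept by the target during transfer: ω₂·t = 1.4389 rad = 82.44°.
Arrival is 180° from departure on the ellipse, so φ = 180° − 82.44° = 97.6°.

φ = 97.6°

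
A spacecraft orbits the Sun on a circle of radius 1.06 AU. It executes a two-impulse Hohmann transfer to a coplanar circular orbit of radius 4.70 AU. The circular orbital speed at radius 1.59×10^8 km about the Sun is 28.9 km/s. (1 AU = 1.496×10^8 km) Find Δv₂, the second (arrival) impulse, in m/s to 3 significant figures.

From the circular-orbit relation v² = μ/r at r = 1.59×10^8 km: μ = v²r = (28.9)² × 1.59×10^8 = 1.32798×10^11 km³/s².
In km: r₁ = 1.06 × 1.496×10^8 = 1.58576×10^8 km; r₂ = 4.70 × 1.496×10^8 = 7.0312×10^8 km.
Transfer-ellipse semi-major axis a_t = (r₁ + r₂)/2 = (1.58576×10^8 + 7.0312×10^8)/2 = 4.30848×10^8 km.
On the circular orbit at r = 7.0312×10^8 km, v_c = √(μ/r) = 13.7430 km/s.
Transfer-orbit speed at the same r (vis-viva, a = a_t): v_t = √[μ(2/r − 1/a_t)] = 8.33755 km/s.
Δv₂ = |v_t − v_c| = |8.33755 − 13.7430| = 5.405 km/s.

Δv₂ = 5410 m/s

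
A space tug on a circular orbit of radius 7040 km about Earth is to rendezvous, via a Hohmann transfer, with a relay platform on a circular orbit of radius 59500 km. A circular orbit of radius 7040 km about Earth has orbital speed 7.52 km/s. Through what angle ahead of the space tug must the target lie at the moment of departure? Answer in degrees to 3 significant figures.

φ = 105°

From the circular-orbit relation v² = μ/r at r = 7040 km: μ = v²r = (7.52)² × 7040 = 3.98115×10^5 km³/s².
The Hohmann ellipse has a_t = (r₁ + r₂)/2 = 33270 km.
The half-period of the transfer ellipse is t = π√(a_t³/μ) = 30215 s.
Target angular speed ω₂ = √(μ/r₂³) = 4.3474×10^-5 rad/s.
Angle swept by the target during transfer: ω₂·t = 1.3136 rad = 75.26°.
The space tug traverses 180° on the transfer ellipse, so the target must lead by 180° − 75.26° = 105°.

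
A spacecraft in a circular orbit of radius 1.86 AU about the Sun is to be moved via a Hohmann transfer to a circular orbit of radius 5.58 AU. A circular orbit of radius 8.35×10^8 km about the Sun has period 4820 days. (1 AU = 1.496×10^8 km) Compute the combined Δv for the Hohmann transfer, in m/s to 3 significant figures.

Δv = 8600 m/s

From Kepler's third law T² = 4π²r³/μ at r = 8.35×10^8 km, T = 4820 days = 4820 × 86400 s = 4.16448×10^8 s: μ = 4π²r³/T² = 1.32525×10^11 km³/s².
In km: r₁ = 1.86 × 1.496×10^8 = 2.78256×10^8 km; r₂ = 5.58 × 1.496×10^8 = 8.34768×10^8 km.
Transfer-ellipse semi-major axis a_t = (r₁ + r₂)/2 = (2.78256×10^8 + 8.34768×10^8)/2 = 5.56512×10^8 km.
Circular speed at r₁: v₁ = √(μ/r₁) = √(1.32525×10^11/2.78256×10^8) = 21.8236 km/s.
Transfer-orbit speed at r₁ (vis-viva equation): v_p = √[μ(2/r₁ − 1/a_t)] = 26.7284 km/s.
First burn Δv₁ = |v_p − v₁| = 4.905 km/s.
Circular speed at r₂: v₂ = √(μ/r₂) = 12.5999 km/s.
Transfer-orbit speed at r₂: v_a = √[μ(2/r₂ − 1/a_t)] = 8.90945 km/s.
Second burn Δv₂ = |v₂ − v_a| = 3.690 km/s.
Δv = Δv₁ + Δv₂ = 4.905 + 3.690 = 8.595 km/s.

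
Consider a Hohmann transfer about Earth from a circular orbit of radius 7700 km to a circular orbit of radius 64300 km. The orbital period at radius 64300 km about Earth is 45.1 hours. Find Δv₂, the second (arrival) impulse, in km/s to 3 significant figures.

From Kepler's third law T² = 4π²r³/μ at r = 64300 km, T = 45.1 hours = 45.1 × 3600 s = 1.6236×10^5 s: μ = 4π²r³/T² = 3.98139×10^5 km³/s².
Semi-major axis of the transfer orbit: a_t = (7700 + 64300)/2 = 36000 km.
On the circular orbit at r = 64300 km, v_c = √(μ/r) = 2.4884 km/s.
Transfer-orbit speed at the same r (vis-viva, a = a_t): v_t = √[μ(2/r − 1/a_t)] = 1.1508 km/s.
Δv₂ = |v_t − v_c| = |1.1508 − 2.4884| = 1.338 km/s.

Δv₂ = 1.34 km/s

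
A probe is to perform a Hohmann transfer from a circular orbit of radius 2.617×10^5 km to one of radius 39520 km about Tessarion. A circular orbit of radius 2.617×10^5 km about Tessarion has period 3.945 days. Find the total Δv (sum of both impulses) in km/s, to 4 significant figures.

Δv = 6.303 km/s

From Kepler's third law T² = 4π²r³/μ at r = 2.617×10^5 km, T = 3.945 days = 3.945 × 86400 s = 3.40848×10^5 s: μ = 4π²r³/T² = 6.09045×10^6 km³/s².
Transfer-ellipse semi-major axis a_t = (r₁ + r₂)/2 = (2.617×10^5 + 39520)/2 = 1.5061×10^5 km.
At r₁ the circular-orbit speed is v₁ = √(μ/r₁) = 4.824 km/s.
On the transfer ellipse at r₁, v² = μ(2/r − 1/a) gives v_a = √[μ(2/r₁ − 1/a_t)] = 2.471 km/s.
First burn Δv₁ = |v_a − v₁| = 2.353 km/s.
At r₂, v₂ = √(μ/r₂) = 12.41 km/s.
Transfer-orbit speed at r₂: v_p = √[μ(2/r₂ − 1/a_t)] = 16.36 km/s.
Second burn Δv₂ = |v₂ − v_p| = 3.950 km/s.
Δv = Δv₁ + Δv₂ = 2.353 + 3.950 = 6.303 km/s.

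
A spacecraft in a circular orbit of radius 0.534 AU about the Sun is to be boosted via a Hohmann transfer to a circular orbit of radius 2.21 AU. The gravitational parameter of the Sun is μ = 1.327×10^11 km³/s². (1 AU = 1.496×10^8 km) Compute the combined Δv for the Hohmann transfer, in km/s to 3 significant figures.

Δv = 18.5 km/s

In km: r₁ = 0.534 × 1.496×10^8 = 7.98864×10^7 km; r₂ = 2.21 × 1.496×10^8 = 3.30616×10^8 km.
Semi-major axis of the transfer orbit: a_t = (7.98864×10^7 + 3.30616×10^8)/2 = 2.052512×10^8 km.
Circular speed at r₁: v₁ = √(μ/r₁) = √(1.327×10^11/7.98864×10^7) = 40.76 km/s.
Transfer-orbit speed at r₁ (vis-viva): v_p = √[μ(2/r₁ − 1/a_t)] = 51.73 km/s.
First burn Δv₁ = |v_p − v₁| = 10.97 km/s.
At r₂, v₂ = √(μ/r₂) = 20.03427 km/s.
Transfer-orbit speed at r₂: v_a = √[μ(2/r₂ − 1/a_t)] = 12.49876 km/s.
Second burn Δv₂ = |v₂ − v_a| = 7.536 km/s.
Δv = Δv₁ + Δv₂ = 10.97 + 7.536 = 18.51 km/s.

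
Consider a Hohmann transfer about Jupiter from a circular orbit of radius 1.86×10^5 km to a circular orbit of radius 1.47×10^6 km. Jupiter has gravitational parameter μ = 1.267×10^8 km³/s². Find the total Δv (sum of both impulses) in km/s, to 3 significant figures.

Transfer-ellipse semi-major axis a_t = (r₁ + r₂)/2 = (1.860×10^5 + 1.470×10^6)/2 = 8.280×10^5 km.
At r₁ the circular-orbit speed is v₁ = √(μ/r₁) = 26.0995 km/s.
On the transfer ellipse at r₁, v² = μ(2/r − 1/a) gives v_p = √[μ(2/r₁ − 1/a_t)] = 34.7757 km/s.
First burn Δv₁ = |v_p − v₁| = 8.676 km/s.
At r₂, v₂ = √(μ/r₂) = 9.284 km/s.
Transfer-orbit speed at r₂: v_a = √[μ(2/r₂ − 1/a_t)] = 4.400 km/s.
Second burn Δv₂ = |v₂ − v_a| = 4.884 km/s.
Δv = Δv₁ + Δv₂ = 8.676 + 4.884 = 13.56 km/s.

Δv = 13.6 km/s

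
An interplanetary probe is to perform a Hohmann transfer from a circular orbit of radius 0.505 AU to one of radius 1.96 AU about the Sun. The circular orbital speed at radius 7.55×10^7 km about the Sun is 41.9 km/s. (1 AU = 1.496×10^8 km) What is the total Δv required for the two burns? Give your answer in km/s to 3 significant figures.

From the circular-orbit relation v² = μ/r at r = 7.55×10^7 km: μ = v²r = (41.9)² × 7.55×10^7 = 1.32549×10^11 km³/s².
In km: r₁ = 0.505 × 1.496×10^8 = 7.5548×10^7 km; r₂ = 1.96 × 1.496×10^8 = 2.93216×10^8 km.
The Hohmann ellipse has a_t = (r₁ + r₂)/2 = 1.84382×10^8 km.
At r₁ the circular-orbit speed is v₁ = √(μ/r₁) = 41.8867 km/s.
On the transfer ellipse at r₁, vis-viva equation gives v_p = √[μ(2/r₁ − 1/a_t)] = 52.8215 km/s.
First burn Δv₁ = |v_p − v₁| = 10.935 km/s.
Circular speed at r₂: v₂ = √(μ/r₂) = 21.2615 km/s.
Transfer-orbit speed at r₂: v_a = √[μ(2/r₂ − 1/a_t)] = 13.6096 km/s.
Second burn Δv₂ = |v₂ − v_a| = 7.6519 km/s.
Total Δv = Δv₁ + Δv₂ = 18.59 km/s.

Δv = 18.6 km/s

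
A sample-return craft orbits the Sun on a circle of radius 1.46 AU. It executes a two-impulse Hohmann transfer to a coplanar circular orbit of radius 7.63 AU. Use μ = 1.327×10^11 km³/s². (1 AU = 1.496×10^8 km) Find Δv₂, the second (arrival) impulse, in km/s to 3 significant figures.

In km: r₁ = 1.46 × 1.496×10^8 = 2.18416×10^8 km; r₂ = 7.63 × 1.496×10^8 = 1.141448×10^9 km.
Transfer-ellipse semi-major axis a_t = (r₁ + r₂)/2 = (2.18416×10^8 + 1.141448×10^9)/2 = 6.79932×10^8 km.
Circular speed at r = 1.141448×10^9 km: v_c = √(μ/r) = 10.782 km/s.
Vis-viva on the transfer ellipse at r = 1.141448×10^9 km gives v_t = √[μ(2/r − 1/a_t)] = 6.1111 km/s.
Δv₂ = |v_t − v_c| = |6.1111 − 10.782| = 4.671 km/s.

Δv₂ = 4.67 km/s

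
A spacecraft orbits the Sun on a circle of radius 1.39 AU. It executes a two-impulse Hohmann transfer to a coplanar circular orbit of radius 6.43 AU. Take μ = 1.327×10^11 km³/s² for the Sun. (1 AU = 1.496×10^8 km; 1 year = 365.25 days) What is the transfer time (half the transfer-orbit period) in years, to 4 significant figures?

In km: r₁ = 1.39 × 1.496×10^8 = 2.07944×10^8 km; r₂ = 6.43 × 1.496×10^8 = 9.61928×10^8 km.
The Hohmann ellipse has a_t = (r₁ + r₂)/2 = 5.84936×10^8 km.
Transfer time t = π√(a_t³/μ) = π√((5.84936×10^8)³ / 1.327×10^11) = 1.220×10^8 s.
Converting: 1.220×10^8 s ÷ 3.15576×10^7 s/year (365.25 × 86400) = 3.866 years.

t = 3.866 years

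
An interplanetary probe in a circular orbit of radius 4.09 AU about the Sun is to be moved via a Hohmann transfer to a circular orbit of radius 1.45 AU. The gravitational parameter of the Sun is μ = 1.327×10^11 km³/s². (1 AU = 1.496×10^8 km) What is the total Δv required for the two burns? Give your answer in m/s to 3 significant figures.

In km: r₁ = 4.09 × 1.496×10^8 = 6.11864×10^8 km; r₂ = 1.45 × 1.496×10^8 = 2.1692×10^8 km.
Transfer-ellipse semi-major axis a_t = (r₁ + r₂)/2 = (6.11864×10^8 + 2.1692×10^8)/2 = 4.14392×10^8 km.
Circular speed at r₁: v₁ = √(μ/r₁) = √(1.327×10^11/6.11864×10^8) = 14.727 km/s.
On the transfer ellipse at r₁, vis-viva gives v_a = √[μ(2/r₁ − 1/a_t)] = 10.655 km/s.
First burn Δv₁ = |v_a − v₁| = 4.072 km/s.
At r₂, v₂ = √(μ/r₂) = 24.7335 km/s.
Transfer-orbit speed at r₂: v_p = √[μ(2/r₂ − 1/a_t)] = 30.0544 km/s.
Second burn Δv₂ = |v₂ − v_p| = 5.321 km/s.
Total Δv = Δv₁ + Δv₂ = 9.393 km/s.

Δv = 9390 m/s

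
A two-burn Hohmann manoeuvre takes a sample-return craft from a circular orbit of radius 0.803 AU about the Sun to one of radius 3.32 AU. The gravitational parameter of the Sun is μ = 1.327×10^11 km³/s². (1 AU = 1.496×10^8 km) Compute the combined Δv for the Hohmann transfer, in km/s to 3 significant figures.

In km: r₁ = 0.803 × 1.496×10^8 = 1.201288×10^8 km; r₂ = 3.32 × 1.496×10^8 = 4.96672×10^8 km.
The Hohmann ellipse has a_t = (r₁ + r₂)/2 = 3.084004×10^8 km.
Circular speed at r₁: v₁ = √(μ/r₁) = √(1.327×10^11/1.201288×10^8) = 33.236 km/s.
On the transfer ellipse at r₁, v² = μ(2/r − 1/a) gives v_p = √[μ(2/r₁ − 1/a_t)] = 42.178 km/s.
First burn Δv₁ = |v_p − v₁| = 8.942 km/s.
At r₂, v₂ = √(μ/r₂) = 16.346 km/s.
Transfer-orbit speed at r₂: v_a = √[μ(2/r₂ − 1/a_t)] = 10.202 km/s.
Second burn Δv₂ = |v₂ − v_a| = 6.144 km/s.
Δv = Δv₁ + Δv₂ = 8.942 + 6.144 = 15.09 km/s.

Δv = 15.1 km/s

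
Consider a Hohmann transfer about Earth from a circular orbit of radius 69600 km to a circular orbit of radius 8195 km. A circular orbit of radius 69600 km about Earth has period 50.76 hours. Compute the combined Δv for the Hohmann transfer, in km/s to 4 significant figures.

From Kepler's third law T² = 4π²r³/μ at r = 69600 km, T = 50.76 hours = 50.76 × 3600 s = 1.82736×10^5 s: μ = 4π²r³/T² = 3.98602×10^5 km³/s².
Transfer-ellipse semi-major axis a_t = (r₁ + r₂)/2 = (69600 + 8195)/2 = 38897.5 km.
Circular speed at r₁: v₁ = √(μ/r₁) = √(3.98602×10^5/69600) = 2.393 km/s.
Transfer-orbit speed at r₁ (v² = μ(2/r − 1/a)): v_a = √[μ(2/r₁ − 1/a_t)] = 1.098 km/s.
First burn Δv₁ = |v_a − v₁| = 1.295 km/s.
Circular speed at r₂: v₂ = √(μ/r₂) = 6.974 km/s.
Transfer-orbit speed at r₂: v_p = √[μ(2/r₂ − 1/a_t)] = 9.329 km/s.
Second burn Δv₂ = |v₂ − v_p| = 2.355 km/s.
Δv = Δv₁ + Δv₂ = 1.295 + 2.355 = 3.650 km/s.

Δv = 3.650 km/s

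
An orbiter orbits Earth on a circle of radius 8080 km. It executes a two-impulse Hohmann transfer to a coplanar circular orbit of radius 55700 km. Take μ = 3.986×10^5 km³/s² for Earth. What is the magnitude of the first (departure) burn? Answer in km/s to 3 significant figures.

Δv₁ = 2.26 km/s

Semi-major axis of the transfer orbit: a_t = (8080 + 55700)/2 = 31890 km.
Circular speed at r = 8080 km: v_c = √(μ/r) = 7.0237 km/s.
Vis-viva on the transfer ellipse at r = 8080 km gives v_t = √[μ(2/r − 1/a_t)] = 9.2825 km/s.
Δv₁ = |v_t − v_c| = |9.2825 − 7.0237| = 2.259 km/s.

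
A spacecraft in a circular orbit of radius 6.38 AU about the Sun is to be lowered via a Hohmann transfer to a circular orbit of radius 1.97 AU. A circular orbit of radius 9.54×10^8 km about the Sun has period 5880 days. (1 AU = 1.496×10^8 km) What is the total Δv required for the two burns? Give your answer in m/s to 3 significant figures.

Δv = 8710 m/s

From Kepler's third law T² = 4π²r³/μ at r = 9.54×10^8 km, T = 5880 days = 5880 × 86400 s = 5.08032×10^8 s: μ = 4π²r³/T² = 1.32808×10^11 km³/s².
In km: r₁ = 6.38 × 1.496×10^8 = 9.54448×10^8 km; r₂ = 1.97 × 1.496×10^8 = 2.94712×10^8 km.
Transfer-ellipse semi-major axis a_t = (r₁ + r₂)/2 = (9.54448×10^8 + 2.94712×10^8)/2 = 6.2458×10^8 km.
Circular speed at r₁: v₁ = √(μ/r₁) = √(1.32808×10^11/9.54448×10^8) = 11.796 km/s.
Transfer-orbit speed at r₁ (v² = μ(2/r − 1/a)): v_a = √[μ(2/r₁ − 1/a_t)] = 8.1029 km/s.
First burn Δv₁ = |v_a − v₁| = 3.693 km/s.
At r₂, v₂ = √(μ/r₂) = 21.228 km/s.
Transfer-orbit speed at r₂: v_p = √[μ(2/r₂ − 1/a_t)] = 26.242 km/s.
Second burn Δv₂ = |v₂ − v_p| = 5.014 km/s.
Total Δv = Δv₁ + Δv₂ = 8.707 km/s.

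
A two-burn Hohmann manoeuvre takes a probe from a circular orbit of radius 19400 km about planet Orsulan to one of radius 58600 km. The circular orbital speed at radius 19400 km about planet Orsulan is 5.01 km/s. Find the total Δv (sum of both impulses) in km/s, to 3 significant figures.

Δv = 1.98 km/s

From the circular-orbit relation v² = μ/r at r = 19400 km: μ = v²r = (5.01)² × 19400 = 4.86942×10^5 km³/s².
Semi-major axis of the transfer orbit: a_t = (19400 + 58600)/2 = 39000 km.
Circular speed at r₁: v₁ = √(μ/r₁) = √(4.86942×10^5/19400) = 5.0100 km/s.
Transfer-orbit speed at r₁ (v² = μ(2/r − 1/a)): v_p = √[μ(2/r₁ − 1/a_t)] = 6.1412 km/s.
First burn Δv₁ = |v_p − v₁| = 1.1312 km/s.
At r₂, v₂ = √(μ/r₂) = 2.88264 km/s.
Transfer-orbit speed at r₂: v_a = √[μ(2/r₂ − 1/a_t)] = 2.03310 km/s.
Second burn Δv₂ = |v₂ − v_a| = 0.84954 km/s.
Total Δv = Δv₁ + Δv₂ = 1.981 km/s.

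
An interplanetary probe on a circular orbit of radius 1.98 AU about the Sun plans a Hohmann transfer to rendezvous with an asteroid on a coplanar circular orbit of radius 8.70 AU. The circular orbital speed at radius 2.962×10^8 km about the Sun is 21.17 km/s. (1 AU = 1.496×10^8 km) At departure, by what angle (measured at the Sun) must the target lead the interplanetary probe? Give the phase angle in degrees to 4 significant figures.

φ = 93.44°

From the circular-orbit relation v² = μ/r at r = 2.962×10^8 km: μ = v²r = (21.17)² × 2.962×10^8 = 1.32748×10^11 km³/s².
In km: r₁ = 1.98 × 1.496×10^8 = 2.96208×10^8 km; r₂ = 8.70 × 1.496×10^8 = 1.30152×10^9 km.
Transfer-ellipse semi-major axis a_t = (r₁ + r₂)/2 = (2.96208×10^8 + 1.30152×10^9)/2 = 7.98864×10^8 km.
The half-period of the transfer ellipse is t = π√(a_t³/μ) = 1.9469×10^8 s.
Target angular speed ω₂ = √(μ/r₂³) = 7.7596×10^-9 rad/s.
Angle swept by the target during transfer: ω₂·t = 1.5107 rad = 86.56°.
The interplanetary probe traverses 180° on the transfer ellipse, so the target must lead by 180° − 86.56° = 93.44°.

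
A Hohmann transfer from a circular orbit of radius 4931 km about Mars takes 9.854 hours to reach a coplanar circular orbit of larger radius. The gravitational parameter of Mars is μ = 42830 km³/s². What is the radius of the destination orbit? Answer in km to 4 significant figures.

Transfer time t = 9.854 hours = 35474.4 s, and t = π√(a_t³/μ).
So a_t = (μ t²/π²)^(1/3) = (42830 × (35474.4)² / π²)^(1/3) = 17610 km.
Since a_t = (r₁ + r₂)/2, r₂ = 2a_t − r₁ = 2×17610 − 4931 = 30289 km.

r₂ = 30290 km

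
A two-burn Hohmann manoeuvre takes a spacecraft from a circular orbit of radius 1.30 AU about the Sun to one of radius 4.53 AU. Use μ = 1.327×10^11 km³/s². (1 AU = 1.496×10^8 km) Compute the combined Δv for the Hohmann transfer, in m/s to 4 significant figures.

In km: r₁ = 1.30 × 1.496×10^8 = 1.9448×10^8 km; r₂ = 4.53 × 1.496×10^8 = 6.77688×10^8 km.
The Hohmann ellipse has a_t = (r₁ + r₂)/2 = 4.36084×10^8 km.
Circular speed at r₁: v₁ = √(μ/r₁) = √(1.327×10^11/1.9448×10^8) = 26.121 km/s.
Transfer-orbit speed at r₁ (v² = μ(2/r − 1/a)): v_p = √[μ(2/r₁ − 1/a_t)] = 32.563 km/s.
First burn Δv₁ = |v_p − v₁| = 6.442 km/s.
Circular speed at r₂: v₂ = √(μ/r₂) = 13.993 km/s.
Transfer-orbit speed at r₂: v_a = √[μ(2/r₂ − 1/a_t)] = 9.3449 km/s.
Second burn Δv₂ = |v₂ − v_a| = 4.648 km/s.
Δv = Δv₁ + Δv₂ = 6.442 + 4.648 = 11.09 km/s.

Δv = 11090 m/s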